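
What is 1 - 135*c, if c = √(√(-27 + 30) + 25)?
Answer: 1 - 135*√(25 + √3) ≈ -696.99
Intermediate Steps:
c = √(25 + √3) (c = √(√3 + 25) = √(25 + √3) ≈ 5.1703)
1 - 135*c = 1 - 135*√(25 + √3)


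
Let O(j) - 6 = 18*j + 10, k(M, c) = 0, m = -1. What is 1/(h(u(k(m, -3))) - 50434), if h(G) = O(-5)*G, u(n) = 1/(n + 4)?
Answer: -2/100905 ≈ -1.9821e-5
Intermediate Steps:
O(j) = 16 + 18*j (O(j) = 6 + (18*j + 10) = 6 + (10 + 18*j) = 16 + 18*j)
u(n) = 1/(4 + n)
h(G) = -74*G (h(G) = (16 + 18*(-5))*G = (16 - 90)*G = -74*G)
1/(h(u(k(m, -3))) - 50434) = 1/(-74/(4 + 0) - 50434) = 1/(-74/4 - 50434) = 1/(-74*¼ - 50434) = 1/(-37/2 - 50434) = 1/(-100905/2) = -2/100905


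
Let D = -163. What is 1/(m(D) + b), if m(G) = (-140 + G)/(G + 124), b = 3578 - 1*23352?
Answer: -13/256961 ≈ -5.0591e-5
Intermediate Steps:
b = -19774 (b = 3578 - 23352 = -19774)
m(G) = (-140 + G)/(124 + G)
1/(m(D) + b) = 1/((-140 - 163)/(124 - 163) - 19774) = 1/(-303/(-39) - 19774) = 1/(-1/39*(-303) - 19774) = 1/(101/13 - 19774) = 1/(-256961/13) = -13/256961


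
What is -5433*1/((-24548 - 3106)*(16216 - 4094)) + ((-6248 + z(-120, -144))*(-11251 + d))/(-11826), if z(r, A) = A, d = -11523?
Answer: -8133117934531141/660722144148 ≈ -12309.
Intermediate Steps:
-5433*1/((-24548 - 3106)*(16216 - 4094)) + ((-6248 + z(-120, -144))*(-11251 + d))/(-11826) = -5433*1/((-24548 - 3106)*(16216 - 4094)) + ((-6248 - 144)*(-11251 - 11523))/(-11826) = -5433/(12122*(-27654)) - 6392*(-22774)*(-1/11826) = -5433/(-335221788) + 145571408*(-1/11826) = -5433*(-1/335221788) - 72785704/5913 = 1811/111740596 - 72785704/5913 = -8133117934531141/660722144148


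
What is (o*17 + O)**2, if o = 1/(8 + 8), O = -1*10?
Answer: 20449/256 ≈ 79.879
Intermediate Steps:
O = -10
o = 1/16 ≈ 0.062500
(o*17 + O)**2 = ((1/16)*17 - 10)**2 = (17/16 - 10)**2 = (-143/16)**2 = 20449/256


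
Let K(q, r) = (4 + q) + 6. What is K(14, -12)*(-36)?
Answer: -864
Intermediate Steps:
K(q, r) = 10 + q
K(14, -12)*(-36) = (10 + 14)*(-36) = 24*(-36) = -864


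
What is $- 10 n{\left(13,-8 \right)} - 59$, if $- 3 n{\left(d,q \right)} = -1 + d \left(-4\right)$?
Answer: $- \frac{707}{3} \approx -235.67$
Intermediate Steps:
$n{\left(d,q \right)} = \frac{1}{3} + \frac{4 d}{3}$ ($n{\left(d,q \right)} = - \frac{-1 + d \left(-4\right)}{3} = - \frac{-1 - 4 d}{3} = \frac{1}{3} + \frac{4 d}{3}$)
$- 10 n{\left(13,-8 \right)} - 59 = - 10 \left(\frac{1}{3} + \frac{4}{3} \cdot 13\right) - 59 = - 10 \left(\frac{1}{3} + \frac{52}{3}\right) - 59 = \left(-10\right) \frac{53}{3} - 59 = - \frac{530}{3} - 59 = - \frac{707}{3}$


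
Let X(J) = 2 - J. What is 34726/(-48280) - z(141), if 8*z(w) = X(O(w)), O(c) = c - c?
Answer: -11699/12070 ≈ -0.96926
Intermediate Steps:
O(c) = 0
z(w) = ¼ (z(w) = (2 - 1*0)/8 = (2 + 0)/8 = (⅛)*2 = ¼)
34726/(-48280) - z(141) = 34726/(-48280) - 1*¼ = 34726*(-1/48280) - ¼ = -17363/24140 - ¼ = -11699/12070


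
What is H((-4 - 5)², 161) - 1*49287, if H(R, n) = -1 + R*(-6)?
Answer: -49774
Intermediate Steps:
H(R, n) = -1 - 6*R
H((-4 - 5)², 161) - 1*49287 = (-1 - 6*(-4 - 5)²) - 1*49287 = (-1 - 6*(-9)²) - 49287 = (-1 - 6*81) - 49287 = (-1 - 486) - 49287 = -487 - 49287 = -49774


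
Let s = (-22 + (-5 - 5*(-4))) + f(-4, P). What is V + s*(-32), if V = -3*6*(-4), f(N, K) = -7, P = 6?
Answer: 520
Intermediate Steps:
V = 72 (V = -18*(-4) = 72)
s = -14 (s = (-22 + (-5 - 5*(-4))) - 7 = (-22 + (-5 + 20)) - 7 = (-22 + 15) - 7 = -7 - 7 = -14)
V + s*(-32) = 72 - 14*(-32) = 72 + 448 = 520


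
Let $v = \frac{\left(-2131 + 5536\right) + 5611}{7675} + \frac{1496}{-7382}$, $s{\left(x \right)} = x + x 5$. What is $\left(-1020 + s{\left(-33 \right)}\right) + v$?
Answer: $- \frac{34476484494}{28328425} \approx -1217.0$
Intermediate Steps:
$s{\left(x \right)} = 6 x$ ($s{\left(x \right)} = x + 5 x = 6 x$)
$v = \frac{27537156}{28328425}$ ($v = \left(3405 + 5611\right) \frac{1}{7675} + 1496 \left(- \frac{1}{7382}\right) = 9016 \cdot \frac{1}{7675} - \frac{748}{3691} = \frac{9016}{7675} - \frac{748}{3691} = \frac{27537156}{28328425} \approx 0.97207$)
$\left(-1020 + s{\left(-33 \right)}\right) + v = \left(-1020 + 6 \left(-33\right)\right) + \frac{27537156}{28328425} = \left(-1020 - 198\right) + \frac{27537156}{28328425} = -1218 + \frac{27537156}{28328425} = - \frac{34476484494}{28328425}$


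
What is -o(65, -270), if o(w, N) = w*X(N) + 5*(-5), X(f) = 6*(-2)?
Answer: 805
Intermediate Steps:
X(f) = -12
o(w, N) = -25 - 12*w (o(w, N) = w*(-12) + 5*(-5) = -12*w - 25 = -25 - 12*w)
-o(65, -270) = -(-25 - 12*65) = -(-25 - 780) = -1*(-805) = 805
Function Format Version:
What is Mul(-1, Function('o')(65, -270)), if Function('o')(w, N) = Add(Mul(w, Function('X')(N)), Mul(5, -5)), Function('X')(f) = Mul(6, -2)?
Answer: 805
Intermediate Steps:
Function('X')(f) = -12
Function('o')(w, N) = Add(-25, Mul(-12, w)) (Function('o')(w, N) = Add(Mul(w, -12), Mul(5, -5)) = Add(Mul(-12, w), -25) = Add(-25, Mul(-12, w)))
Mul(-1, Function('o')(65, -270)) = Mul(-1, Add(-25, Mul(-12, 65))) = Mul(-1, Add(-25, -780)) = Mul(-1, -805) = 805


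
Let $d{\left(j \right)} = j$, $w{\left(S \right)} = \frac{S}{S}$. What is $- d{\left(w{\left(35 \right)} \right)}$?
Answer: $-1$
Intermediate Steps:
$w{\left(S \right)} = 1$
$- d{\left(w{\left(35 \right)} \right)} = \left(-1\right) 1 = -1$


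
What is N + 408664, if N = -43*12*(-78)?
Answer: 448912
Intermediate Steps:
N = 40248 (N = -516*(-78) = 40248)
N + 408664 = 40248 + 408664 = 448912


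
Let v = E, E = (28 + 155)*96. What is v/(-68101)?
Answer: -17568/68101 ≈ -0.25797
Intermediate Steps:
E = 17568 (E = 183*96 = 17568)
v = 17568
v/(-68101) = 17568/(-68101) = 17568*(-1/68101) = -17568/68101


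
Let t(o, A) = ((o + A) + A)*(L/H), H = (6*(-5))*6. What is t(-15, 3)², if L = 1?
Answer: 1/400 ≈ 0.0025000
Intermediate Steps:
H = -180 (H = -30*6 = -180)
t(o, A) = -A/90 - o/180 (t(o, A) = ((o + A) + A)*(1/(-180)) = ((A + o) + A)*(1*(-1/180)) = (o + 2*A)*(-1/180) = -A/90 - o/180)
t(-15, 3)² = (-1/90*3 - 1/180*(-15))² = (-1/30 + 1/12)² = (1/20)² = 1/400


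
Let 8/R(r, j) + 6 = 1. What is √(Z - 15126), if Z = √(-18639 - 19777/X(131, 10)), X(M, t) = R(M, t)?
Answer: √(-60504 + I*√100454)/2 ≈ 0.32213 + 122.99*I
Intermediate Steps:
R(r, j) = -8/5 (R(r, j) = 8/(-6 + 1) = 8/(-5) = 8*(-⅕) = -8/5)
X(M, t) = -8/5
Z = I*√100454/4 (Z = √(-18639 - 19777/(-8/5)) = √(-18639 - 19777*(-5/8)) = √(-18639 + 98885/8) = √(-50227/8) = I*√100454/4 ≈ 79.236*I)
√(Z - 15126) = √(I*√100454/4 - 15126) = √(-15126 + I*√100454/4)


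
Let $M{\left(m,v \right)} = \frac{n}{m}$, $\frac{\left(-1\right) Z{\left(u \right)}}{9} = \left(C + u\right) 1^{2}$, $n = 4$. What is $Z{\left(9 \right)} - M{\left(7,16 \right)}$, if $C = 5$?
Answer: $- \frac{886}{7} \approx -126.57$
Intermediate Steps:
$Z{\left(u \right)} = -45 - 9 u$ ($Z{\left(u \right)} = - 9 \left(5 + u\right) 1^{2} = - 9 \left(5 + u\right) 1 = - 9 \left(5 + u\right) = -45 - 9 u$)
$M{\left(m,v \right)} = \frac{4}{m}$
$Z{\left(9 \right)} - M{\left(7,16 \right)} = \left(-45 - 81\right) - \frac{4}{7} = \left(-45 - 81\right) - 4 \cdot \frac{1}{7} = -126 - \frac{4}{7} = - \frac{886}{7}$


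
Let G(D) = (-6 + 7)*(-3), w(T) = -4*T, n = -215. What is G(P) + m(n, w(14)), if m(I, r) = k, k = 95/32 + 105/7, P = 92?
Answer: 479/32 ≈ 14.969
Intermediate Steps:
G(D) = -3 (G(D) = 1*(-3) = -3)
k = 575/32 (k = 95*(1/32) + 105*(⅐) = 95/32 + 15 = 575/32 ≈ 17.969)
m(I, r) = 575/32
G(P) + m(n, w(14)) = -3 + 575/32 = 479/32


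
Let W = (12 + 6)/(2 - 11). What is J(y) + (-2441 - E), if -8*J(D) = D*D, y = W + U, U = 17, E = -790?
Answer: -13433/8 ≈ -1679.1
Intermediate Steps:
W = -2 (W = 18/(-9) = 18*(-⅑) = -2)
y = 15 (y = -2 + 17 = 15)
J(D) = -D²/8 (J(D) = -D*D/8 = -D²/8)
J(y) + (-2441 - E) = -⅛*15² + (-2441 - 1*(-790)) = -⅛*225 + (-2441 + 790) = -225/8 - 1651 = -13433/8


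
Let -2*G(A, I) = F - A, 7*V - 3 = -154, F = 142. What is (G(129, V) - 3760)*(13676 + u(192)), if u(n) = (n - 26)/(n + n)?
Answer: -6593572125/128 ≈ -5.1512e+7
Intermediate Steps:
V = -151/7 (V = 3/7 + (⅐)*(-154) = 3/7 - 22 = -151/7 ≈ -21.571)
G(A, I) = -71 + A/2 (G(A, I) = -(142 - A)/2 = -71 + A/2)
u(n) = (-26 + n)/(2*n) (u(n) = (-26 + n)/((2*n)) = (-26 + n)*(1/(2*n)) = (-26 + n)/(2*n))
(G(129, V) - 3760)*(13676 + u(192)) = ((-71 + (½)*129) - 3760)*(13676 + (½)*(-26 + 192)/192) = ((-71 + 129/2) - 3760)*(13676 + (½)*(1/192)*166) = (-13/2 - 3760)*(13676 + 83/192) = -7533/2*2625875/192 = -6593572125/128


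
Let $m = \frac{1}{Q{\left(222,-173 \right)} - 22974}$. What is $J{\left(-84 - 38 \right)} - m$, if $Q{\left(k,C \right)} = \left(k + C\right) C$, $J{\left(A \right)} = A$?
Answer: $- \frac{3837021}{31451} \approx -122.0$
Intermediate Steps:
$Q{\left(k,C \right)} = C \left(C + k\right)$ ($Q{\left(k,C \right)} = \left(C + k\right) C = C \left(C + k\right)$)
$m = - \frac{1}{31451}$ ($m = \frac{1}{- 173 \left(-173 + 222\right) - 22974} = \frac{1}{\left(-173\right) 49 - 22974} = \frac{1}{-8477 - 22974} = \frac{1}{-31451} = - \frac{1}{31451} \approx -3.1795 \cdot 10^{-5}$)
$J{\left(-84 - 38 \right)} - m = \left(-84 - 38\right) - - \frac{1}{31451} = -122 + \frac{1}{31451} = - \frac{3837021}{31451}$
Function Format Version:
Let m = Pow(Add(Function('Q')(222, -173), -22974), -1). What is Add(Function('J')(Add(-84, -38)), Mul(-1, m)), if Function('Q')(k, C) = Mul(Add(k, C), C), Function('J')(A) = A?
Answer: Rational(-3837021, 31451) ≈ -122.00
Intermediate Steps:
Function('Q')(k, C) = Mul(C, Add(C, k)) (Function('Q')(k, C) = Mul(Add(C, k), C) = Mul(C, Add(C, k)))
m = Rational(-1, 31451) (m = Pow(Add(Mul(-173, Add(-173, 222)), -22974), -1) = Pow(Add(Mul(-173, 49), -22974), -1) = Pow(Add(-8477, -22974), -1) = Pow(-31451, -1) = Rational(-1, 31451) ≈ -3.1795e-5)
Add(Function('J')(Add(-84, -38)), Mul(-1, m)) = Add(Add(-84, -38), Mul(-1, Rational(-1, 31451))) = Add(-122, Rational(1, 31451)) = Rational(-3837021, 31451)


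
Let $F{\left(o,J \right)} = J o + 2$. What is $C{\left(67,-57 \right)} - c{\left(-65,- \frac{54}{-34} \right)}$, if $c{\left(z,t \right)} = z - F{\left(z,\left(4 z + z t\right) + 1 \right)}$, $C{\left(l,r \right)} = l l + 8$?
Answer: $\frac{477858}{17} \approx 28109.0$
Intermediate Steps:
$C{\left(l,r \right)} = 8 + l^{2}$ ($C{\left(l,r \right)} = l^{2} + 8 = 8 + l^{2}$)
$F{\left(o,J \right)} = 2 + J o$
$c{\left(z,t \right)} = -2 + z - z \left(1 + 4 z + t z\right)$ ($c{\left(z,t \right)} = z - \left(2 + \left(\left(4 z + z t\right) + 1\right) z\right) = z - \left(2 + \left(\left(4 z + t z\right) + 1\right) z\right) = z - \left(2 + \left(1 + 4 z + t z\right) z\right) = z - \left(2 + z \left(1 + 4 z + t z\right)\right) = -2 + z - z \left(1 + 4 z + t z\right)$)
$C{\left(67,-57 \right)} - c{\left(-65,- \frac{54}{-34} \right)} = \left(8 + 67^{2}\right) - \left(-2 - 65 - - 65 \left(1 + 4 \left(-65\right) + - \frac{54}{-34} \left(-65\right)\right)\right) = \left(8 + 4489\right) - \left(-2 - 65 - - 65 \left(1 - 260 + \left(-54\right) \left(- \frac{1}{34}\right) \left(-65\right)\right)\right) = 4497 - \left(-2 - 65 - - 65 \left(1 - 260 + \frac{27}{17} \left(-65\right)\right)\right) = 4497 - \left(-2 - 65 - - 65 \left(1 - 260 - \frac{1755}{17}\right)\right) = 4497 - \left(-2 - 65 - \left(-65\right) \left(- \frac{6158}{17}\right)\right) = 4497 - \left(-2 - 65 - \frac{400270}{17}\right) = 4497 - - \frac{401409}{17} = 4497 + \frac{401409}{17} = \frac{477858}{17}$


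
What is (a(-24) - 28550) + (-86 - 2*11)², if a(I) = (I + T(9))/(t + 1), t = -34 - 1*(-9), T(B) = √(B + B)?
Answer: -16885 - √2/8 ≈ -16885.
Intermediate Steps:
T(B) = √2*√B (T(B) = √(2*B) = √2*√B)
t = -25 (t = -34 + 9 = -25)
a(I) = -√2/8 - I/24 (a(I) = (I + √2*√9)/(-25 + 1) = (I + √2*3)/(-24) = (I + 3*√2)*(-1/24) = -√2/8 - I/24)
(a(-24) - 28550) + (-86 - 2*11)² = ((-√2/8 - 1/24*(-24)) - 28550) + (-86 - 2*11)² = ((-√2/8 + 1) - 28550) + (-86 - 22)² = ((1 - √2/8) - 28550) + (-108)² = (-28549 - √2/8) + 11664 = -16885 - √2/8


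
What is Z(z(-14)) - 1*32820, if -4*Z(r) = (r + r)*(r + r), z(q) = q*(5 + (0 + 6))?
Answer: -56536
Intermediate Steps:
z(q) = 11*q (z(q) = q*(5 + 6) = q*11 = 11*q)
Z(r) = -r² (Z(r) = -(r + r)*(r + r)/4 = -2*r*2*r/4 = -r²)
Z(z(-14)) - 1*32820 = -(11*(-14))² - 1*32820 = -1*(-154)² - 32820 = -1*23716 - 32820 = -23716 - 32820 = -56536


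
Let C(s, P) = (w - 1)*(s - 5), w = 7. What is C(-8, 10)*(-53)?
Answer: 4134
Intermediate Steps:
C(s, P) = -30 + 6*s (C(s, P) = (7 - 1)*(s - 5) = 6*(-5 + s) = -30 + 6*s)
C(-8, 10)*(-53) = (-30 + 6*(-8))*(-53) = (-30 - 48)*(-53) = -78*(-53) = 4134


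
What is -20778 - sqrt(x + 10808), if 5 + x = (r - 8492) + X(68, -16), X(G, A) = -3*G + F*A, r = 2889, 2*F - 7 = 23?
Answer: -20778 - 2*sqrt(1189) ≈ -20847.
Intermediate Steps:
F = 15 (F = 7/2 + (1/2)*23 = 7/2 + 23/2 = 15)
X(G, A) = -3*G + 15*A
x = -6052 (x = -5 + ((2889 - 8492) + (-3*68 + 15*(-16))) = -5 + (-5603 + (-204 - 240)) = -5 + (-5603 - 444) = -5 - 6047 = -6052)
-20778 - sqrt(x + 10808) = -20778 - sqrt(-6052 + 10808) = -20778 - sqrt(4756) = -20778 - 2*sqrt(1189)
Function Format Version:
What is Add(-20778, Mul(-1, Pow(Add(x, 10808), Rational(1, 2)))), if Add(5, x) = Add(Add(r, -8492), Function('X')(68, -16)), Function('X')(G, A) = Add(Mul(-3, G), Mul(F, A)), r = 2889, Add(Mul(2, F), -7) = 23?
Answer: Add(-20778, Mul(-2, Pow(1189, Rational(1, 2)))) ≈ -20847.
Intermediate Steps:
F = 15 (F = Add(Rational(7, 2), Mul(Rational(1, 2), 23)) = Add(Rational(7, 2), Rational(23, 2)) = 15)
Function('X')(G, A) = Add(Mul(-3, G), Mul(15, A))
x = -6052 (x = Add(-5, Add(Add(2889, -8492), Add(Mul(-3, 68), Mul(15, -16)))) = Add(-5, Add(-5603, Add(-204, -240))) = Add(-5, Add(-5603, -444)) = Add(-5, -6047) = -6052)
Add(-20778, Mul(-1, Pow(Add(x, 10808), Rational(1, 2)))) = Add(-20778, Mul(-1, Pow(Add(-6052, 10808), Rational(1, 2)))) = Add(-20778, Mul(-1, Pow(4756, Rational(1, 2)))) = Add(-20778, Mul(-1, Mul(2, Pow(1189, Rational(1, 2))))) = Add(-20778, Mul(-2, Pow(1189, Rational(1, 2))))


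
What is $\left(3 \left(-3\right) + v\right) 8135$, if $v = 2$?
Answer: $-56945$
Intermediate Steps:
$\left(3 \left(-3\right) + v\right) 8135 = \left(3 \left(-3\right) + 2\right) 8135 = \left(-9 + 2\right) 8135 = \left(-7\right) 8135 = -56945$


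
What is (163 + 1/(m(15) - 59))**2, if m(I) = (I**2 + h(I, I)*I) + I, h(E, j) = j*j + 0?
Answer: 335969777641/12645136 ≈ 26569.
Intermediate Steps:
h(E, j) = j**2 (h(E, j) = j**2 + 0 = j**2)
m(I) = I + I**2 + I**3 (m(I) = (I**2 + I**2*I) + I = (I**2 + I**3) + I = I + I**2 + I**3)
(163 + 1/(m(15) - 59))**2 = (163 + 1/(15*(1 + 15 + 15**2) - 59))**2 = (163 + 1/(15*(1 + 15 + 225) - 59))**2 = (163 + 1/(15*241 - 59))**2 = (163 + 1/(3615 - 59))**2 = (163 + 1/3556)**2 = (579629/3556)**2 = 335969777641/12645136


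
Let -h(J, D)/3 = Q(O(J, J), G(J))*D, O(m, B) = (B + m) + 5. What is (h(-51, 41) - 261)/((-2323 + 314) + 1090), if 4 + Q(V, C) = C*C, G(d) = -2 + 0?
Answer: 261/919 ≈ 0.28400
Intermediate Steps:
O(m, B) = 5 + B + m
G(d) = -2
Q(V, C) = -4 + C**2 (Q(V, C) = -4 + C*C = -4 + C**2)
h(J, D) = 0 (h(J, D) = -3*(-4 + (-2)**2)*D = -3*(-4 + 4)*D = -0*D = -3*0 = 0)
(h(-51, 41) - 261)/((-2323 + 314) + 1090) = (0 - 261)/((-2323 + 314) + 1090) = -261/(-2009 + 1090) = -261/(-919) = -261*(-1/919) = 261/919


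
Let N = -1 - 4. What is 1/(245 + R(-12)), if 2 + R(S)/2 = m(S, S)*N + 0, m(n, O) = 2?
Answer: 1/221 ≈ 0.0045249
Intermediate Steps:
N = -5
R(S) = -24 (R(S) = -4 + 2*(2*(-5) + 0) = -4 + 2*(-10 + 0) = -4 + 2*(-10) = -4 - 20 = -24)
1/(245 + R(-12)) = 1/(245 - 24) = 1/221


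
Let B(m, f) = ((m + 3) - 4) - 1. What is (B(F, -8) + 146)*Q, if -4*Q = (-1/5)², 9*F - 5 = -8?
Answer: -431/300 ≈ -1.4367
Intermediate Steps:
F = -⅓ (F = 5/9 + (⅑)*(-8) = 5/9 - 8/9 = -⅓ ≈ -0.33333)
B(m, f) = -2 + m (B(m, f) = ((3 + m) - 4) - 1 = (-1 + m) - 1 = -2 + m)
Q = -1/100 (Q = -(-1/5)²/4 = -(-1*⅕)²/4 = -(-⅕)²/4 = -¼*1/25 = -1/100 ≈ -0.010000)
(B(F, -8) + 146)*Q = ((-2 - ⅓) + 146)*(-1/100) = (-7/3 + 146)*(-1/100) = (431/3)*(-1/100) = -431/300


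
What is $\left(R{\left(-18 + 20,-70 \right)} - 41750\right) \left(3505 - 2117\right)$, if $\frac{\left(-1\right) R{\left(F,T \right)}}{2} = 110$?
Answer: $-58254360$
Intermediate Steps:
$R{\left(F,T \right)} = -220$ ($R{\left(F,T \right)} = \left(-2\right) 110 = -220$)
$\left(R{\left(-18 + 20,-70 \right)} - 41750\right) \left(3505 - 2117\right) = \left(-220 - 41750\right) \left(3505 - 2117\right) = \left(-41970\right) 1388 = -58254360$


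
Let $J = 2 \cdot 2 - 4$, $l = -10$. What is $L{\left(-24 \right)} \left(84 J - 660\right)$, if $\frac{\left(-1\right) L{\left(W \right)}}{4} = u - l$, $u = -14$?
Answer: $-10560$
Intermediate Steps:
$J = 0$ ($J = 4 - 4 = 0$)
$L{\left(W \right)} = 16$ ($L{\left(W \right)} = - 4 \left(-14 - -10\right) = - 4 \left(-14 + 10\right) = \left(-4\right) \left(-4\right) = 16$)
$L{\left(-24 \right)} \left(84 J - 660\right) = 16 \left(84 \cdot 0 - 660\right) = 16 \left(0 - 660\right) = 16 \left(-660\right) = -10560$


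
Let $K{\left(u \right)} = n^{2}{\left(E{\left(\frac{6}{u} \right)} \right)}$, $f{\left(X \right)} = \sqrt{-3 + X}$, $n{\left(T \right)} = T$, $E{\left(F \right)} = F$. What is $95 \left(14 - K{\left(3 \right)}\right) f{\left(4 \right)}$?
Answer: $950$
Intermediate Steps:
$K{\left(u \right)} = \frac{36}{u^{2}}$ ($K{\left(u \right)} = \left(\frac{6}{u}\right)^{2} = \frac{36}{u^{2}}$)
$95 \left(14 - K{\left(3 \right)}\right) f{\left(4 \right)} = 95 \left(14 - \frac{36}{9}\right) \sqrt{-3 + 4} = 95 \left(14 - 36 \cdot \frac{1}{9}\right) \sqrt{1} = 95 \left(14 - 4\right) 1 = 95 \cdot 10 \cdot 1 = 950 \cdot 1 = 950$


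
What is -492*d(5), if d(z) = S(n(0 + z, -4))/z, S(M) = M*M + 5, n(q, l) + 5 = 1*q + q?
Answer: -2952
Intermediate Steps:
n(q, l) = -5 + 2*q (n(q, l) = -5 + (1*q + q) = -5 + (q + q) = -5 + 2*q)
S(M) = 5 + M**2 (S(M) = M**2 + 5 = 5 + M**2)
d(z) = (5 + (-5 + 2*z)**2)/z (d(z) = (5 + (-5 + 2*(0 + z))**2)/z = (5 + (-5 + 2*z)**2)/z)
-492*d(5) = -492*(5 + (-5 + 2*5)**2)/5 = -492*(5 + (-5 + 10)**2)/5 = -492*(5 + 5**2)/5 = -492*(5 + 25)/5 = -492*30/5 = -492*6 = -2952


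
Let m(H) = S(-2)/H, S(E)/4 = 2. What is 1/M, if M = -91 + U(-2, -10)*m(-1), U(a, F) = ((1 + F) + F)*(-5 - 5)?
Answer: -1/1611 ≈ -0.00062073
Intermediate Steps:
S(E) = 8 (S(E) = 4*2 = 8)
U(a, F) = -10 - 20*F (U(a, F) = (1 + 2*F)*(-10) = -10 - 20*F)
m(H) = 8/H
M = -1611 (M = -91 + (-10 - 20*(-10))*(8/(-1)) = -91 + (-10 + 200)*(8*(-1)) = -91 + 190*(-8) = -91 - 1520 = -1611)
1/M = 1/(-1611) = -1/1611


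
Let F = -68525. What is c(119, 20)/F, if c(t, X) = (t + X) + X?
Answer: -159/68525 ≈ -0.0023203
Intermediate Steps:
c(t, X) = t + 2*X (c(t, X) = (X + t) + X = t + 2*X)
c(119, 20)/F = (119 + 2*20)/(-68525) = (119 + 40)*(-1/68525) = 159*(-1/68525) = -159/68525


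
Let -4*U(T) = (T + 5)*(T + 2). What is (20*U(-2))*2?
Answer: 0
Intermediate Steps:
U(T) = -(2 + T)*(5 + T)/4 (U(T) = -(T + 5)*(T + 2)/4 = -(5 + T)*(2 + T)/4 = -(2 + T)*(5 + T)/4)
(20*U(-2))*2 = (20*(-5/2 - 7/4*(-2) - ¼*(-2)²))*2 = (20*(-5/2 + 7/2 - ¼*4))*2 = (20*(-5/2 + 7/2 - 1))*2 = (20*0)*2 = 0*2 = 0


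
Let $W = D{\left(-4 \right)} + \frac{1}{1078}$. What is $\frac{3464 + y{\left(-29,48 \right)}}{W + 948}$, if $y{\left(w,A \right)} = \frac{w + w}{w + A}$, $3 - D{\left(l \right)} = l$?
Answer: $\frac{70887124}{19560329} \approx 3.624$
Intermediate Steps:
$D{\left(l \right)} = 3 - l$
$W = \frac{7547}{1078}$ ($W = \left(3 - -4\right) + \frac{1}{1078} = \left(3 + 4\right) + \frac{1}{1078} = 7 + \frac{1}{1078} = \frac{7547}{1078} \approx 7.0009$)
$y{\left(w,A \right)} = \frac{2 w}{A + w}$
$\frac{3464 + y{\left(-29,48 \right)}}{W + 948} = \frac{3464 + 2 \left(-29\right) \frac{1}{48 - 29}}{\frac{7547}{1078} + 948} = \frac{3464 + 2 \left(-29\right) \frac{1}{19}}{\frac{1029491}{1078}} = \left(3464 + 2 \left(-29\right) \frac{1}{19}\right) \frac{1078}{1029491} = \left(3464 - \frac{58}{19}\right) \frac{1078}{1029491} = \frac{65758}{19} \cdot \frac{1078}{1029491} = \frac{70887124}{19560329}$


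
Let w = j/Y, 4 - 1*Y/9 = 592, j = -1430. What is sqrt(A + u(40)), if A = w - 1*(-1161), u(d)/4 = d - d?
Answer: sqrt(18436326)/126 ≈ 34.077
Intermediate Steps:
Y = -5292 (Y = 36 - 9*592 = 36 - 5328 = -5292)
u(d) = 0 (u(d) = 4*(d - d) = 4*0 = 0)
w = 715/2646 (w = -1430/(-5292) = -1430*(-1/5292) = 715/2646 ≈ 0.27022)
A = 3072721/2646 (A = 715/2646 - 1*(-1161) = 715/2646 + 1161 = 3072721/2646 ≈ 1161.3)
sqrt(A + u(40)) = sqrt(3072721/2646 + 0) = sqrt(3072721/2646) = sqrt(18436326)/126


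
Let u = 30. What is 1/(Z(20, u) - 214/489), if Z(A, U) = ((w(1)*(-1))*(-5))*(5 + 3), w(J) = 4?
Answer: 489/78026 ≈ 0.0062671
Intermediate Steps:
Z(A, U) = 160 (Z(A, U) = ((4*(-1))*(-5))*(5 + 3) = -4*(-5)*8 = 20*8 = 160)
1/(Z(20, u) - 214/489) = 1/(160 - 214/489) = 1/(78026/489) = 489/78026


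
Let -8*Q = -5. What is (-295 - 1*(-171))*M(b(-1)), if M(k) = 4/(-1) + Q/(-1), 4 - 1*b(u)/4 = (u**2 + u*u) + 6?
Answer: 1147/2 ≈ 573.50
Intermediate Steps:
Q = 5/8 (Q = -1/8*(-5) = 5/8 ≈ 0.62500)
b(u) = -8 - 8*u**2 (b(u) = 16 - 4*((u**2 + u*u) + 6) = 16 - 4*((u**2 + u**2) + 6) = 16 - 4*(2*u**2 + 6) = 16 - 4*(6 + 2*u**2) = 16 + (-24 - 8*u**2) = -8 - 8*u**2)
M(k) = -37/8 (M(k) = 4/(-1) + (5/8)/(-1) = 4*(-1) + (5/8)*(-1) = -4 - 5/8 = -37/8)
(-295 - 1*(-171))*M(b(-1)) = (-295 - 1*(-171))*(-37/8) = (-295 + 171)*(-37/8) = -124*(-37/8) = 1147/2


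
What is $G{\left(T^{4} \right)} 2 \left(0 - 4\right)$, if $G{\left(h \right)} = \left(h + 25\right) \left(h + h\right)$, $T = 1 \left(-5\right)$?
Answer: $-6500000$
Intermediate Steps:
$T = -5$
$G{\left(h \right)} = 2 h \left(25 + h\right)$ ($G{\left(h \right)} = \left(25 + h\right) 2 h = 2 h \left(25 + h\right)$)
$G{\left(T^{4} \right)} 2 \left(0 - 4\right) = 2 \left(-5\right)^{4} \left(25 + \left(-5\right)^{4}\right) 2 \left(0 - 4\right) = 2 \cdot 625 \left(25 + 625\right) 2 \left(-4\right) = 2 \cdot 625 \cdot 650 \left(-8\right) = 812500 \left(-8\right) = -6500000$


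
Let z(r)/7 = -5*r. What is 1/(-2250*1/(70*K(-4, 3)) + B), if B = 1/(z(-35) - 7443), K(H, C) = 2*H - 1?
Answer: 43526/155443 ≈ 0.28001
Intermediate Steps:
K(H, C) = -1 + 2*H
z(r) = -35*r (z(r) = 7*(-5*r) = -35*r)
B = -1/6218 (B = 1/(-35*(-35) - 7443) = 1/(1225 - 7443) = 1/(-6218) = -1/6218 ≈ -0.00016082)
1/(-2250*1/(70*K(-4, 3)) + B) = 1/(-2250*1/(70*(-1 + 2*(-4))) - 1/6218) = 1/(-2250*1/(70*(-1 - 8)) - 1/6218) = 1/(-2250/(-9*10*7) - 1/6218) = 1/(-2250/((-90*7)) - 1/6218) = 1/(-2250/(-630) - 1/6218) = 1/(-2250*(-1/630) - 1/6218) = 1/(25/7 - 1/6218) = 1/(155443/43526) = 43526/155443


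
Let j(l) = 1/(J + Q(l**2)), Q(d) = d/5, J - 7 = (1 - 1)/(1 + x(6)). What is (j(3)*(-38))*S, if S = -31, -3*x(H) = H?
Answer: 2945/22 ≈ 133.86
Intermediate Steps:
x(H) = -H/3
J = 7 (J = 7 + (1 - 1)/(1 - 1/3*6) = 7 + 0/(1 - 2) = 7 + 0/(-1) = 7 + 0*(-1) = 7 + 0 = 7)
Q(d) = d/5 (Q(d) = d*(1/5) = d/5)
j(l) = 1/(7 + l**2/5)
(j(3)*(-38))*S = ((5/(35 + 3**2))*(-38))*(-31) = ((5/(35 + 9))*(-38))*(-31) = ((5/44)*(-38))*(-31) = -95/22*(-31) = 2945/22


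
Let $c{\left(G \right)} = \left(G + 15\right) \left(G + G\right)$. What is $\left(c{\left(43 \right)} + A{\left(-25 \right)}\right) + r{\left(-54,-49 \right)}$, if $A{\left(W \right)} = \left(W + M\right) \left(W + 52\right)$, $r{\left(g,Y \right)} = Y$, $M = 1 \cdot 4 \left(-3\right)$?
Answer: $3940$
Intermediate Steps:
$M = -12$ ($M = 4 \left(-3\right) = -12$)
$c{\left(G \right)} = 2 G \left(15 + G\right)$ ($c{\left(G \right)} = \left(15 + G\right) 2 G = 2 G \left(15 + G\right)$)
$A{\left(W \right)} = \left(-12 + W\right) \left(52 + W\right)$ ($A{\left(W \right)} = \left(W - 12\right) \left(W + 52\right) = \left(-12 + W\right) \left(52 + W\right)$)
$\left(c{\left(43 \right)} + A{\left(-25 \right)}\right) + r{\left(-54,-49 \right)} = \left(2 \cdot 43 \left(15 + 43\right) + \left(-624 + \left(-25\right)^{2} + 40 \left(-25\right)\right)\right) - 49 = \left(2 \cdot 43 \cdot 58 - 999\right) - 49 = \left(4988 - 999\right) - 49 = 3989 - 49 = 3940$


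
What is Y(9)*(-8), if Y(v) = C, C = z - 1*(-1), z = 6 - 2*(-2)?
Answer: -88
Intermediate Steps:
z = 10 (z = 6 + 4 = 10)
C = 11 (C = 10 - 1*(-1) = 10 + 1 = 11)
Y(v) = 11
Y(9)*(-8) = 11*(-8) = -88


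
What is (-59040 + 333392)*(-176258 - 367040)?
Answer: -149054892896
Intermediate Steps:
(-59040 + 333392)*(-176258 - 367040) = 274352*(-543298) = -149054892896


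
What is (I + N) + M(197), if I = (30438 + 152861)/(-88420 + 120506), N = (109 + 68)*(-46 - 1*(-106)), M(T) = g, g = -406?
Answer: 327909703/32086 ≈ 10220.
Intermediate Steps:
M(T) = -406
N = 10620 (N = 177*(-46 + 106) = 177*60 = 10620)
I = 183299/32086 ≈ 5.7127
(I + N) + M(197) = (183299/32086 + 10620) - 406 = 340936619/32086 - 406 = 327909703/32086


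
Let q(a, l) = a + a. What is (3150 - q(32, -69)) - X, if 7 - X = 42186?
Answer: 45265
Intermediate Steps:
q(a, l) = 2*a
X = -42179 (X = 7 - 1*42186 = 7 - 42186 = -42179)
(3150 - q(32, -69)) - X = (3150 - 2*32) - 1*(-42179) = (3150 - 1*64) + 42179 = (3150 - 64) + 42179 = 3086 + 42179 = 45265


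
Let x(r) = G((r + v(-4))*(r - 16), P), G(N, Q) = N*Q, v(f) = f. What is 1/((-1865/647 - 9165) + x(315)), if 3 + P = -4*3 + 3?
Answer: -647/727898216 ≈ -8.8886e-7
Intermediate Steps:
P = -12 (P = -3 + (-4*3 + 3) = -3 + (-12 + 3) = -3 - 9 = -12)
x(r) = -12*(-16 + r)*(-4 + r) (x(r) = ((r - 4)*(r - 16))*(-12) = ((-4 + r)*(-16 + r))*(-12) = ((-16 + r)*(-4 + r))*(-12) = -12*(-16 + r)*(-4 + r))
1/((-1865/647 - 9165) + x(315)) = 1/((-1865/647 - 9165) + (-768 - 12*315**2 + 240*315)) = 1/((-1865*1/647 - 9165) + (-768 - 12*99225 + 75600)) = 1/((-1865/647 - 9165) + (-768 - 1190700 + 75600)) = 1/(-5931620/647 - 1115868) = 1/(-727898216/647) = -647/727898216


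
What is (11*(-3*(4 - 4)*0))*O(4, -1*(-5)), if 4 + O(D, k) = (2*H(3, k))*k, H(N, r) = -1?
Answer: 0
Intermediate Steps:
O(D, k) = -4 - 2*k (O(D, k) = -4 + (2*(-1))*k = -4 - 2*k)
(11*(-3*(4 - 4)*0))*O(4, -1*(-5)) = (11*(-3*(4 - 4)*0))*(-4 - (-2)*(-5)) = (11*(-3*0*0))*(-4 - 2*5) = (11*(0*0))*(-4 - 10) = (11*0)*(-14) = 0*(-14) = 0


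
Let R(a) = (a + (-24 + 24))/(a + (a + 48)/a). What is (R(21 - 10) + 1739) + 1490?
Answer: 581341/180 ≈ 3229.7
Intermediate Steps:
R(a) = a/(a + (48 + a)/a) (R(a) = (a + 0)/(a + (48 + a)/a) = a/(a + (48 + a)/a))
(R(21 - 10) + 1739) + 1490 = ((21 - 10)²/(48 + (21 - 10) + (21 - 10)²) + 1739) + 1490 = (11²/(48 + 11 + 11²) + 1739) + 1490 = (121/(48 + 11 + 121) + 1739) + 1490 = (121/180 + 1739) + 1490 = 313141/180 + 1490 = 581341/180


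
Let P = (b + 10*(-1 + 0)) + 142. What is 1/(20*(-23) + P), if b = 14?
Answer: -1/314 ≈ -0.0031847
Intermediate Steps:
P = 146 (P = (14 + 10*(-1 + 0)) + 142 = (14 + 10*(-1)) + 142 = (14 - 10) + 142 = 4 + 142 = 146)
1/(20*(-23) + P) = 1/(20*(-23) + 146) = 1/(-460 + 146) = 1/(-314) = -1/314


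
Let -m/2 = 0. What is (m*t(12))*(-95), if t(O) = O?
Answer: 0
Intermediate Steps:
m = 0 (m = -2*0 = 0)
(m*t(12))*(-95) = (0*12)*(-95) = 0*(-95) = 0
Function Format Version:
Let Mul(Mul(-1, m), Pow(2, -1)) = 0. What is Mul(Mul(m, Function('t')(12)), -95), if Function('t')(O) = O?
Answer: 0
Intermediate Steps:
m = 0 (m = Mul(-2, 0) = 0)
Mul(Mul(m, Function('t')(12)), -95) = Mul(Mul(0, 12), -95) = Mul(0, -95) = 0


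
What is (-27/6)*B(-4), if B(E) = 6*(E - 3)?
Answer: 189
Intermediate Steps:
B(E) = -18 + 6*E (B(E) = 6*(-3 + E) = -18 + 6*E)
(-27/6)*B(-4) = (-27/6)*(-18 + 6*(-4)) = (-27/6)*(-18 - 24) = -3*3/2*(-42) = -9/2*(-42) = 189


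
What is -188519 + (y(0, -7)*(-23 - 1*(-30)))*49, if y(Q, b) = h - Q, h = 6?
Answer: -186461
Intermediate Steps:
y(Q, b) = 6 - Q
-188519 + (y(0, -7)*(-23 - 1*(-30)))*49 = -188519 + ((6 - 1*0)*(-23 - 1*(-30)))*49 = -188519 + ((6 + 0)*(-23 + 30))*49 = -188519 + (6*7)*49 = -188519 + 42*49 = -188519 + 2058 = -186461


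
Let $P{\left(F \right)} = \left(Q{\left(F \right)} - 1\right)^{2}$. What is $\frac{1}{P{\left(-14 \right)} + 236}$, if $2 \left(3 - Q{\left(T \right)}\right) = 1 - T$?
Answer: $\frac{4}{1065} \approx 0.0037559$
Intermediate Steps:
$Q{\left(T \right)} = \frac{5}{2} + \frac{T}{2}$ ($Q{\left(T \right)} = 3 - \frac{1 - T}{2} = 3 + \left(- \frac{1}{2} + \frac{T}{2}\right) = \frac{5}{2} + \frac{T}{2}$)
$P{\left(F \right)} = \left(\frac{3}{2} + \frac{F}{2}\right)^{2}$ ($P{\left(F \right)} = \left(\left(\frac{5}{2} + \frac{F}{2}\right) - 1\right)^{2} = \left(\frac{3}{2} + \frac{F}{2}\right)^{2}$)
$\frac{1}{P{\left(-14 \right)} + 236} = \frac{1}{\frac{\left(3 - 14\right)^{2}}{4} + 236} = \frac{1}{\frac{\left(-11\right)^{2}}{4} + 236} = \frac{1}{\frac{1}{4} \cdot 121 + 236} = \frac{1}{\frac{121}{4} + 236} = \frac{1}{\frac{1065}{4}} = \frac{4}{1065}$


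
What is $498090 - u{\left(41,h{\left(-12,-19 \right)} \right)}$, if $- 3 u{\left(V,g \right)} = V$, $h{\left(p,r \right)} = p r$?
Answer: $\frac{1494311}{3} \approx 4.981 \cdot 10^{5}$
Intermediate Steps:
$u{\left(V,g \right)} = - \frac{V}{3}$
$498090 - u{\left(41,h{\left(-12,-19 \right)} \right)} = 498090 - \left(- \frac{1}{3}\right) 41 = 498090 - - \frac{41}{3} = 498090 + \frac{41}{3} = \frac{1494311}{3}$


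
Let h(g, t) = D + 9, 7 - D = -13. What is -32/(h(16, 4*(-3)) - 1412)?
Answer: 32/1383 ≈ 0.023138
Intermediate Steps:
D = 20 (D = 7 - 1*(-13) = 7 + 13 = 20)
h(g, t) = 29 (h(g, t) = 20 + 9 = 29)
-32/(h(16, 4*(-3)) - 1412) = -32/(29 - 1412) = -32/(-1383) = -32*(-1/1383) = 32/1383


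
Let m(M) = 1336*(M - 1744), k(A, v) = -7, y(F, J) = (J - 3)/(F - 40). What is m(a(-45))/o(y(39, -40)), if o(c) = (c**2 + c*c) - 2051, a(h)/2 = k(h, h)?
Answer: -782896/549 ≈ -1426.0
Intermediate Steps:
y(F, J) = (-3 + J)/(-40 + F)
a(h) = -14 (a(h) = 2*(-7) = -14)
m(M) = -2329984 + 1336*M (m(M) = 1336*(-1744 + M) = -2329984 + 1336*M)
o(c) = -2051 + 2*c**2 (o(c) = (c**2 + c**2) - 2051 = 2*c**2 - 2051 = -2051 + 2*c**2)
m(a(-45))/o(y(39, -40)) = (-2329984 + 1336*(-14))/(-2051 + 2*((-3 - 40)/(-40 + 39))**2) = (-2329984 - 18704)/(-2051 + 2*(-43/(-1))**2) = -2348688/(-2051 + 2*(-1*(-43))**2) = -2348688/(-2051 + 2*43**2) = -2348688/(-2051 + 2*1849) = -2348688/(-2051 + 3698) = -2348688/1647 = -2348688*1/1647 = -782896/549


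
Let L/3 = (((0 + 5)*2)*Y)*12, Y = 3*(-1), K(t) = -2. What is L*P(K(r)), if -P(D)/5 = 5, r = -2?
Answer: 27000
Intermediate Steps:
P(D) = -25 (P(D) = -5*5 = -25)
Y = -3
L = -1080 (L = 3*((((0 + 5)*2)*(-3))*12) = 3*(((5*2)*(-3))*12) = 3*((10*(-3))*12) = 3*(-30*12) = 3*(-360) = -1080)
L*P(K(r)) = -1080*(-25) = 27000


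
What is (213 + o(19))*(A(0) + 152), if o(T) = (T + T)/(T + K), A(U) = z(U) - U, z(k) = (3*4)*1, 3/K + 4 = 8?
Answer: 2784556/79 ≈ 35248.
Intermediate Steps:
K = ¾ (K = 3/(-4 + 8) = 3/4 = 3*(¼) = ¾ ≈ 0.75000)
z(k) = 12 (z(k) = 12*1 = 12)
A(U) = 12 - U
o(T) = 2*T/(¾ + T) (o(T) = (T + T)/(T + ¾) = (2*T)/(¾ + T) = 2*T/(¾ + T))
(213 + o(19))*(A(0) + 152) = (213 + 8*19/(3 + 4*19))*((12 - 1*0) + 152) = (213 + 8*19/(3 + 76))*((12 + 0) + 152) = (213 + 8*19/79)*(12 + 152) = (213 + 8*19*(1/79))*164 = (213 + 152/79)*164 = (16979/79)*164 = 2784556/79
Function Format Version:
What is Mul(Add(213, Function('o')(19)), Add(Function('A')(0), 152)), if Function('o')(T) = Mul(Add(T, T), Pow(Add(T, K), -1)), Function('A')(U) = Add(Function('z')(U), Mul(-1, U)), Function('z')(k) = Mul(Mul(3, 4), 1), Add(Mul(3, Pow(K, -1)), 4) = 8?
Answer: Rational(2784556, 79) ≈ 35248.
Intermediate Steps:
K = Rational(3, 4) (K = Mul(3, Pow(Add(-4, 8), -1)) = Mul(3, Pow(4, -1)) = Mul(3, Rational(1, 4)) = Rational(3, 4) ≈ 0.75000)
Function('z')(k) = 12 (Function('z')(k) = Mul(12, 1) = 12)
Function('A')(U) = Add(12, Mul(-1, U))
Function('o')(T) = Mul(2, T, Pow(Add(Rational(3, 4), T), -1)) (Function('o')(T) = Mul(Add(T, T), Pow(Add(T, Rational(3, 4)), -1)) = Mul(Mul(2, T), Pow(Add(Rational(3, 4), T), -1)) = Mul(2, T, Pow(Add(Rational(3, 4), T), -1)))
Mul(Add(213, Function('o')(19)), Add(Function('A')(0), 152)) = Mul(Add(213, Mul(8, 19, Pow(Add(3, Mul(4, 19)), -1))), Add(Add(12, Mul(-1, 0)), 152)) = Mul(Add(213, Mul(8, 19, Pow(Add(3, 76), -1))), Add(Add(12, 0), 152)) = Mul(Add(213, Mul(8, 19, Pow(79, -1))), Add(12, 152)) = Mul(Add(213, Mul(8, 19, Rational(1, 79))), 164) = Mul(Add(213, Rational(152, 79)), 164) = Mul(Rational(16979, 79), 164) = Rational(2784556, 79)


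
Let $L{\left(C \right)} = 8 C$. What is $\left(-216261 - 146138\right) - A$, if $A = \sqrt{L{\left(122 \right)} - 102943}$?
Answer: $-362399 - i \sqrt{101967} \approx -3.624 \cdot 10^{5} - 319.32 i$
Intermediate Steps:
$A = i \sqrt{101967}$ ($A = \sqrt{8 \cdot 122 - 102943} = \sqrt{976 - 102943} = \sqrt{-101967} = i \sqrt{101967} \approx 319.32 i$)
$\left(-216261 - 146138\right) - A = \left(-216261 - 146138\right) - i \sqrt{101967} = -362399 - i \sqrt{101967}$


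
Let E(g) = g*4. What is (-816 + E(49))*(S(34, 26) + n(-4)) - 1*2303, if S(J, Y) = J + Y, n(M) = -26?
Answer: -23383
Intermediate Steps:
E(g) = 4*g
(-816 + E(49))*(S(34, 26) + n(-4)) - 1*2303 = (-816 + 4*49)*((34 + 26) - 26) - 1*2303 = (-816 + 196)*(60 - 26) - 2303 = -620*34 - 2303 = -21080 - 2303 = -23383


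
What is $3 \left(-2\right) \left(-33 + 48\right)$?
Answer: $-90$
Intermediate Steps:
$3 \left(-2\right) \left(-33 + 48\right) = \left(-6\right) 15 = -90$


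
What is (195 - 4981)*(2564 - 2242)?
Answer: -1541092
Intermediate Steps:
(195 - 4981)*(2564 - 2242) = -4786*322 = -1541092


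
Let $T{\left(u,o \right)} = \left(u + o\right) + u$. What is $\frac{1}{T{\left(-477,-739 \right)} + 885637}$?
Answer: $\frac{1}{883944} \approx 1.1313 \cdot 10^{-6}$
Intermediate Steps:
$T{\left(u,o \right)} = o + 2 u$ ($T{\left(u,o \right)} = \left(o + u\right) + u = o + 2 u$)
$\frac{1}{T{\left(-477,-739 \right)} + 885637} = \frac{1}{\left(-739 + 2 \left(-477\right)\right) + 885637} = \frac{1}{\left(-739 - 954\right) + 885637} = \frac{1}{-1693 + 885637} = \frac{1}{883944}$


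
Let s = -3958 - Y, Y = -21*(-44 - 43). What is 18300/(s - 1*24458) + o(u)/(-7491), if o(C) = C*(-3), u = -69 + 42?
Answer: -15503887/25172257 ≈ -0.61591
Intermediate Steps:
u = -27
Y = 1827 (Y = -21*(-87) = 1827)
o(C) = -3*C
s = -5785 (s = -3958 - 1*1827 = -3958 - 1827 = -5785)
18300/(s - 1*24458) + o(u)/(-7491) = 18300/(-5785 - 1*24458) - 3*(-27)/(-7491) = 18300/(-5785 - 24458) + 81*(-1/7491) = 18300/(-30243) - 27/2497 = 18300*(-1/30243) - 27/2497 = -6100/10081 - 27/2497 = -15503887/25172257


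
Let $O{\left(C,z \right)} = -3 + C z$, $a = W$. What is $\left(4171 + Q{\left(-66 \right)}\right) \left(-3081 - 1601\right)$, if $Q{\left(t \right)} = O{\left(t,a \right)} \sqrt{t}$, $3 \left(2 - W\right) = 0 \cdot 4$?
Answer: $-19528622 + 632070 i \sqrt{66} \approx -1.9529 \cdot 10^{7} + 5.135 \cdot 10^{6} i$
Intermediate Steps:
$W = 2$ ($W = 2 - \frac{0 \cdot 4}{3} = 2 - 0 = 2 + 0 = 2$)
$a = 2$
$Q{\left(t \right)} = \sqrt{t} \left(-3 + 2 t\right)$ ($Q{\left(t \right)} = \left(-3 + t 2\right) \sqrt{t} = \left(-3 + 2 t\right) \sqrt{t} = \sqrt{t} \left(-3 + 2 t\right)$)
$\left(4171 + Q{\left(-66 \right)}\right) \left(-3081 - 1601\right) = \left(4171 + \sqrt{-66} \left(-3 + 2 \left(-66\right)\right)\right) \left(-3081 - 1601\right) = \left(4171 + i \sqrt{66} \left(-3 - 132\right)\right) \left(-4682\right) = \left(4171 + i \sqrt{66} \left(-135\right)\right) \left(-4682\right) = \left(4171 - 135 i \sqrt{66}\right) \left(-4682\right) = -19528622 + 632070 i \sqrt{66}$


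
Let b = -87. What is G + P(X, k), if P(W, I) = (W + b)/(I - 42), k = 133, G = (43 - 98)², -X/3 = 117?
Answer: 274837/91 ≈ 3020.2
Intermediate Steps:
X = -351 (X = -3*117 = -351)
G = 3025 (G = (-55)² = 3025)
P(W, I) = (-87 + W)/(-42 + I) (P(W, I) = (W - 87)/(I - 42) = (-87 + W)/(-42 + I))
G + P(X, k) = 3025 + (-87 - 351)/(-42 + 133) = 3025 - 438/91 = 274837/91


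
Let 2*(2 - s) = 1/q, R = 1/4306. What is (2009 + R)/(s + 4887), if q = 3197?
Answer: 5531292747/13460670109 ≈ 0.41092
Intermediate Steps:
R = 1/4306 ≈ 0.00023223
s = 12787/6394 (s = 2 - ½/3197 = 2 - ½*1/3197 = 2 - 1/6394 = 12787/6394 ≈ 1.9998)
(2009 + R)/(s + 4887) = (2009 + 1/4306)/(12787/6394 + 4887) = 8650755/(4306*(31260265/6394)) = (8650755/4306)*(6394/31260265) = 5531292747/13460670109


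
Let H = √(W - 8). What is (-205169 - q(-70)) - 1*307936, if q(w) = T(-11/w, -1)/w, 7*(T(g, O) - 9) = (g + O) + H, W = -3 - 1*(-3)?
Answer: -17599497149/34300 + I*√2/245 ≈ -5.1311e+5 + 0.0057723*I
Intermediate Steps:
W = 0 (W = -3 + 3 = 0)
H = 2*I*√2 (H = √(0 - 8) = √(-8) = 2*I*√2 ≈ 2.8284*I)
T(g, O) = 9 + O/7 + g/7 + 2*I*√2/7 (T(g, O) = 9 + ((g + O) + 2*I*√2)/7 = 9 + ((O + g) + 2*I*√2)/7 = 9 + (O + g + 2*I*√2)/7 = 9 + (O/7 + g/7 + 2*I*√2/7) = 9 + O/7 + g/7 + 2*I*√2/7)
q(w) = (62/7 - 11/(7*w) + 2*I*√2/7)/w (q(w) = (9 + (⅐)*(-1) + (-11/w)/7 + 2*I*√2/7)/w = (9 - ⅐ - 11/(7*w) + 2*I*√2/7)/w = (62/7 - 11/(7*w) + 2*I*√2/7)/w)
(-205169 - q(-70)) - 1*307936 = (-205169 - (-11 + 2*(-70)*(31 + I*√2))/(7*(-70)²)) - 1*307936 = (-205169 - (-11 + (-4340 - 140*I*√2))/(7*4900)) - 307936 = (-205169 - (-4351 - 140*I*√2)/(7*4900)) - 307936 = (-205169 - (-4351/34300 - I*√2/245)) - 307936 = (-205169 + (4351/34300 + I*√2/245)) - 307936 = (-7037292349/34300 + I*√2/245) - 307936 = -17599497149/34300 + I*√2/245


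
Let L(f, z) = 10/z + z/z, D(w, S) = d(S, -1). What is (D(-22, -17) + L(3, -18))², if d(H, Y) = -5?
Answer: 1681/81 ≈ 20.753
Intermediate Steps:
D(w, S) = -5
L(f, z) = 1 + 10/z (L(f, z) = 10/z + 1 = 1 + 10/z)
(D(-22, -17) + L(3, -18))² = (-5 + (10 - 18)/(-18))² = (-5 - 1/18*(-8))² = (-5 + 4/9)² = (-41/9)² = 1681/81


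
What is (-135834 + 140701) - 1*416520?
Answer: -411653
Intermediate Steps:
(-135834 + 140701) - 1*416520 = 4867 - 416520 = -411653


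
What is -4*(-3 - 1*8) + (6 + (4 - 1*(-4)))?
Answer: 58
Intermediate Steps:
-4*(-3 - 1*8) + (6 + (4 - 1*(-4))) = -4*(-3 - 8) + (6 + (4 + 4)) = -4*(-11) + (6 + 8) = 44 + 14 = 58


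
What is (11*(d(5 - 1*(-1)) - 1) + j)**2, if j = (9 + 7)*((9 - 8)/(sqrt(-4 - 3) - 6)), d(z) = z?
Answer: 5146569/1849 - 72608*I*sqrt(7)/1849 ≈ 2783.4 - 103.9*I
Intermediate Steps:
j = 16/(-6 + I*sqrt(7)) (j = 16*(1/(sqrt(-7) - 6)) = 16*(1/(I*sqrt(7) - 6)) = 16*(1/(-6 + I*sqrt(7))) = 16/(-6 + I*sqrt(7)) ≈ -2.2326 - 0.98447*I)
(11*(d(5 - 1*(-1)) - 1) + j)**2 = (11*((5 - 1*(-1)) - 1) + (-96/43 - 16*I*sqrt(7)/43))**2 = (11*((5 + 1) - 1) + (-96/43 - 16*I*sqrt(7)/43))**2 = (11*(6 - 1) + (-96/43 - 16*I*sqrt(7)/43))**2 = (11*5 + (-96/43 - 16*I*sqrt(7)/43))**2 = (55 + (-96/43 - 16*I*sqrt(7)/43))**2 = (2269/43 - 16*I*sqrt(7)/43)**2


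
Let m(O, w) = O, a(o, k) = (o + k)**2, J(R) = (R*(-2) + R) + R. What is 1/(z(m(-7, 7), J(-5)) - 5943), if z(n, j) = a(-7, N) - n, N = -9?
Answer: -1/5680 ≈ -0.00017606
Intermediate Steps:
J(R) = 0 (J(R) = (-2*R + R) + R = -R + R = 0)
a(o, k) = (k + o)**2
z(n, j) = 256 - n (z(n, j) = (-9 - 7)**2 - n = (-16)**2 - n = 256 - n)
1/(z(m(-7, 7), J(-5)) - 5943) = 1/((256 - 1*(-7)) - 5943) = 1/((256 + 7) - 5943) = 1/(263 - 5943) = 1/(-5680) = -1/5680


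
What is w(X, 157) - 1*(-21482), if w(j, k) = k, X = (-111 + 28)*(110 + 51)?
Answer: 21639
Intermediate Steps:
X = -13363 (X = -83*161 = -13363)
w(X, 157) - 1*(-21482) = 157 - 1*(-21482) = 157 + 21482 = 21639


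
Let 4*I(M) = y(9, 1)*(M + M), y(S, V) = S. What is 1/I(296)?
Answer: 1/1332 ≈ 0.00075075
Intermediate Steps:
I(M) = 9*M/2 (I(M) = (9*(M + M))/4 = (9*(2*M))/4 = (18*M)/4 = 9*M/2)
1/I(296) = 1/((9/2)*296) = 1/1332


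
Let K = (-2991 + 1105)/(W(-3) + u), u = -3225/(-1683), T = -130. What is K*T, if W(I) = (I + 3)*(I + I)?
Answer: 27509196/215 ≈ 1.2795e+5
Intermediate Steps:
W(I) = 2*I*(3 + I) (W(I) = (3 + I)*(2*I) = 2*I*(3 + I))
u = 1075/561 (u = -3225*(-1/1683) = 1075/561 ≈ 1.9162)
K = -1058046/1075 (K = (-2991 + 1105)/(2*(-3)*(3 - 3) + 1075/561) = -1886/(2*(-3)*0 + 1075/561) = -1886/(0 + 1075/561) = -1886/1075/561 = -1886*561/1075 = -1058046/1075 ≈ -984.23)
K*T = -1058046/1075*(-130) = 27509196/215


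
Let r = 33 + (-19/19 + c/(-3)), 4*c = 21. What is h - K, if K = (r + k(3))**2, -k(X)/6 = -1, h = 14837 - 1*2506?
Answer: 176271/16 ≈ 11017.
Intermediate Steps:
c = 21/4 (c = (1/4)*21 = 21/4 ≈ 5.2500)
h = 12331 (h = 14837 - 2506 = 12331)
k(X) = 6 (k(X) = -6*(-1) = 6)
r = 121/4 (r = 33 + (-19/19 + (21/4)/(-3)) = 33 + (-19*1/19 + (21/4)*(-1/3)) = 33 + (-1 - 7/4) = 33 - 11/4 = 121/4 ≈ 30.250)
K = 21025/16 (K = (121/4 + 6)**2 = (145/4)**2 = 21025/16 ≈ 1314.1)
h - K = 12331 - 1*21025/16 = 12331 - 21025/16 = 176271/16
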